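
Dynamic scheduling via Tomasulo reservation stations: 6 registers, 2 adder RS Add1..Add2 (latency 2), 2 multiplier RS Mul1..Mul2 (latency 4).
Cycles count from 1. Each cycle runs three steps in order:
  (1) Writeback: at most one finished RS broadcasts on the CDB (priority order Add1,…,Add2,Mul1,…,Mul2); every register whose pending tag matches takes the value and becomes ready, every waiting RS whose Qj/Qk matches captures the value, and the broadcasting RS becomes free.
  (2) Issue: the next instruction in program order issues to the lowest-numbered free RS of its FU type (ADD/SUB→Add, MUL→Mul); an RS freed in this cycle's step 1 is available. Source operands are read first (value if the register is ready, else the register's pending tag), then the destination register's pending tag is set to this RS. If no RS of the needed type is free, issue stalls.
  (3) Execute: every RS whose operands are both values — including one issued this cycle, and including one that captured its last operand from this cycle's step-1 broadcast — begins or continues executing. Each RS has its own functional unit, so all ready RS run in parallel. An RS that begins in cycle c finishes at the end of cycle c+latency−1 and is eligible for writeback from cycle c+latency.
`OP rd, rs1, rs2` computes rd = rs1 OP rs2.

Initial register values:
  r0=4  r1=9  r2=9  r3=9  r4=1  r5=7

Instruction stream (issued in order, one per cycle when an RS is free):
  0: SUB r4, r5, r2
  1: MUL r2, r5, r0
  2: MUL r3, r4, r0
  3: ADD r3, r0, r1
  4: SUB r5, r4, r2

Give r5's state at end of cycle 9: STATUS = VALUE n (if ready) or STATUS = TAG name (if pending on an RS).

  c1: issue SUB r4<-Add1  regs: r0:4,r1:9,r2:9,r3:9,r4:Add1,r5:7
  c2: issue MUL r2<-Mul1  regs: r0:4,r1:9,r2:Mul1,r3:9,r4:Add1,r5:7
  c3: CDB Add1=-2; issue MUL r3<-Mul2  regs: r0:4,r1:9,r2:Mul1,r3:Mul2,r4:-2,r5:7
  c4: issue ADD r3<-Add1  regs: r0:4,r1:9,r2:Mul1,r3:Add1,r4:-2,r5:7
  c5: issue SUB r5<-Add2  regs: r0:4,r1:9,r2:Mul1,r3:Add1,r4:-2,r5:Add2
  c6: CDB Add1=13  regs: r0:4,r1:9,r2:Mul1,r3:13,r4:-2,r5:Add2
  c7: CDB Mul1=28  regs: r0:4,r1:9,r2:28,r3:13,r4:-2,r5:Add2
  c8: CDB Mul2=-8  regs: r0:4,r1:9,r2:28,r3:13,r4:-2,r5:Add2
  c9: CDB Add2=-30  regs: r0:4,r1:9,r2:28,r3:13,r4:-2,r5:-30

STATUS = VALUE -30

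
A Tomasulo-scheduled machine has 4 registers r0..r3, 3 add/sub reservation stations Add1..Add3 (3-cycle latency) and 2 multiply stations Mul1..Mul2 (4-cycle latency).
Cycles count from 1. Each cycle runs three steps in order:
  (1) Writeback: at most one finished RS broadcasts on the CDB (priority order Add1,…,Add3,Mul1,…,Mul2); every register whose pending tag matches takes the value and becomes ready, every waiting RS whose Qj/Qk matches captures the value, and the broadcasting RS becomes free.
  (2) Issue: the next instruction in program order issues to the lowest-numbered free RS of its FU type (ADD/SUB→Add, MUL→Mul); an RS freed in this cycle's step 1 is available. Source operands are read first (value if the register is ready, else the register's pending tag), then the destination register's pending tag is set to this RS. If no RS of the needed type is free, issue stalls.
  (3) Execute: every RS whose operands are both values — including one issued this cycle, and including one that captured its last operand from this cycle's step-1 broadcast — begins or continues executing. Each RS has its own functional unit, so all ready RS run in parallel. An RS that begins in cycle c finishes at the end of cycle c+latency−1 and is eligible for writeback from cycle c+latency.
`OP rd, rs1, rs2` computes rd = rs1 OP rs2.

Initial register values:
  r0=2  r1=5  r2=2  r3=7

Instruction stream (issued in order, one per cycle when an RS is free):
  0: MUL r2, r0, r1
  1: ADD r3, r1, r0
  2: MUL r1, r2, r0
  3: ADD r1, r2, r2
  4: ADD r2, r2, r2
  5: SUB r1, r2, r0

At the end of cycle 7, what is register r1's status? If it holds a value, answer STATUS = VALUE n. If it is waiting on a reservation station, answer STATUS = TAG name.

c1: issue MUL r2<-Mul1 | r0:2,r1:5,r2:Mul1,r3:7
c2: issue ADD r3<-Add1 | r0:2,r1:5,r2:Mul1,r3:Add1
c3: issue MUL r1<-Mul2 | r0:2,r1:Mul2,r2:Mul1,r3:Add1
c4: issue ADD r1<-Add2 | r0:2,r1:Add2,r2:Mul1,r3:Add1
c5: CDB Add1=7; issue ADD r2<-Add1 | r0:2,r1:Add2,r2:Add1,r3:7
c6: CDB Mul1=10; issue SUB r1<-Add3 | r0:2,r1:Add3,r2:Add1,r3:7
c7: - | r0:2,r1:Add3,r2:Add1,r3:7

STATUS = TAG Add3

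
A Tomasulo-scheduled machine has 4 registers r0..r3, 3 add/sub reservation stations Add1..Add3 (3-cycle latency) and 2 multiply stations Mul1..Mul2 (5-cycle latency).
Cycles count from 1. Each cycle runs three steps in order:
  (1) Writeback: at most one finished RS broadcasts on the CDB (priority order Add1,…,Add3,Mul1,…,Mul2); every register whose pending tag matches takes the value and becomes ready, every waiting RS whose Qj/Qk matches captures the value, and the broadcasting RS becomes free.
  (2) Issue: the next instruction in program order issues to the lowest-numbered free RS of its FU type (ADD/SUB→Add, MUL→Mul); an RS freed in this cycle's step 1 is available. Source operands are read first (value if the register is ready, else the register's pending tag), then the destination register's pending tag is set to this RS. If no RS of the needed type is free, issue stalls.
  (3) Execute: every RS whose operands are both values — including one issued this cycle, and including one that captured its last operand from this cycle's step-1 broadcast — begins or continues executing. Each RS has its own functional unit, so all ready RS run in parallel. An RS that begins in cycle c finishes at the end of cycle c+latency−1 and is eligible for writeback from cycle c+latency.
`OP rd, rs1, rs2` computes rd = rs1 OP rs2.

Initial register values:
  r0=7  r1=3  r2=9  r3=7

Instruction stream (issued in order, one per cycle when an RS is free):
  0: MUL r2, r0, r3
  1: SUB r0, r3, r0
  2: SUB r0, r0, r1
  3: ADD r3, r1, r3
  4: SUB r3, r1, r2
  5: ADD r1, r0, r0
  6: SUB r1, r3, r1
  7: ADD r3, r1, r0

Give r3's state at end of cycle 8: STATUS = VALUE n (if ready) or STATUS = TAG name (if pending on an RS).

STATUS = TAG Add1

cycle 1: issue MUL r2<-Mul1 // r0:7,r1:3,r2:Mul1,r3:7
cycle 2: issue SUB r0<-Add1 // r0:Add1,r1:3,r2:Mul1,r3:7
cycle 3: issue SUB r0<-Add2 // r0:Add2,r1:3,r2:Mul1,r3:7
cycle 4: issue ADD r3<-Add3 // r0:Add2,r1:3,r2:Mul1,r3:Add3
cycle 5: CDB Add1=0; issue SUB r3<-Add1 // r0:Add2,r1:3,r2:Mul1,r3:Add1
cycle 6: CDB Mul1=49; stall // r0:Add2,r1:3,r2:49,r3:Add1
cycle 7: CDB Add3=10; issue ADD r1<-Add3 // r0:Add2,r1:Add3,r2:49,r3:Add1
cycle 8: CDB Add2=-3; issue SUB r1<-Add2 // r0:-3,r1:Add2,r2:49,r3:Add1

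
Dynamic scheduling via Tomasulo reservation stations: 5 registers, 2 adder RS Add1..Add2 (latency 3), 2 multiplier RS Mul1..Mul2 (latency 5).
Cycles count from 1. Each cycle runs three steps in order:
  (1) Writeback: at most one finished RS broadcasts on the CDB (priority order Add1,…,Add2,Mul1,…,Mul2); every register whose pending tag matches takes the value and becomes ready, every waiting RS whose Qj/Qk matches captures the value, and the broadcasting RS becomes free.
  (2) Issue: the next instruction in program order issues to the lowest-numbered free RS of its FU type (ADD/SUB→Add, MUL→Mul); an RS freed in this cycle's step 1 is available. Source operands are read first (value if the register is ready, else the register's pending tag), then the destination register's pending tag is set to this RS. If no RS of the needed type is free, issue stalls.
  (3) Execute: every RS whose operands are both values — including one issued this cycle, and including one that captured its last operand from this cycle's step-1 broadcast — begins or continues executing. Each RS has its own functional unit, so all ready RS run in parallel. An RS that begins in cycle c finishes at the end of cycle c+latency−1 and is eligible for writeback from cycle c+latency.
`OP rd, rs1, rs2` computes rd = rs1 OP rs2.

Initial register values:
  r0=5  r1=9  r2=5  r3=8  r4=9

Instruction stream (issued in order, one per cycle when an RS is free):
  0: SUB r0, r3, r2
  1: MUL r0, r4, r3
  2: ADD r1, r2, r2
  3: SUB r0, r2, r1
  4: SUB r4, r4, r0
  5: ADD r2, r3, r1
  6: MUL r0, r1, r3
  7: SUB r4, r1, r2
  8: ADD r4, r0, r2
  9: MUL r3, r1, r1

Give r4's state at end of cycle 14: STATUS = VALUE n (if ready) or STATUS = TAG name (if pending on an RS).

cycle 1: issue SUB r0<-Add1 // r0:Add1,r1:9,r2:5,r3:8,r4:9
cycle 2: issue MUL r0<-Mul1 // r0:Mul1,r1:9,r2:5,r3:8,r4:9
cycle 3: issue ADD r1<-Add2 // r0:Mul1,r1:Add2,r2:5,r3:8,r4:9
cycle 4: CDB Add1=3; issue SUB r0<-Add1 // r0:Add1,r1:Add2,r2:5,r3:8,r4:9
cycle 5: stall // r0:Add1,r1:Add2,r2:5,r3:8,r4:9
cycle 6: CDB Add2=10; issue SUB r4<-Add2 // r0:Add1,r1:10,r2:5,r3:8,r4:Add2
cycle 7: CDB Mul1=72; stall // r0:Add1,r1:10,r2:5,r3:8,r4:Add2
cycle 8: stall // r0:Add1,r1:10,r2:5,r3:8,r4:Add2
cycle 9: CDB Add1=-5; issue ADD r2<-Add1 // r0:-5,r1:10,r2:Add1,r3:8,r4:Add2
cycle 10: issue MUL r0<-Mul1 // r0:Mul1,r1:10,r2:Add1,r3:8,r4:Add2
cycle 11: stall // r0:Mul1,r1:10,r2:Add1,r3:8,r4:Add2
cycle 12: CDB Add1=18; issue SUB r4<-Add1 // r0:Mul1,r1:10,r2:18,r3:8,r4:Add1
cycle 13: CDB Add2=14; issue ADD r4<-Add2 // r0:Mul1,r1:10,r2:18,r3:8,r4:Add2
cycle 14: issue MUL r3<-Mul2 // r0:Mul1,r1:10,r2:18,r3:Mul2,r4:Add2

STATUS = TAG Add2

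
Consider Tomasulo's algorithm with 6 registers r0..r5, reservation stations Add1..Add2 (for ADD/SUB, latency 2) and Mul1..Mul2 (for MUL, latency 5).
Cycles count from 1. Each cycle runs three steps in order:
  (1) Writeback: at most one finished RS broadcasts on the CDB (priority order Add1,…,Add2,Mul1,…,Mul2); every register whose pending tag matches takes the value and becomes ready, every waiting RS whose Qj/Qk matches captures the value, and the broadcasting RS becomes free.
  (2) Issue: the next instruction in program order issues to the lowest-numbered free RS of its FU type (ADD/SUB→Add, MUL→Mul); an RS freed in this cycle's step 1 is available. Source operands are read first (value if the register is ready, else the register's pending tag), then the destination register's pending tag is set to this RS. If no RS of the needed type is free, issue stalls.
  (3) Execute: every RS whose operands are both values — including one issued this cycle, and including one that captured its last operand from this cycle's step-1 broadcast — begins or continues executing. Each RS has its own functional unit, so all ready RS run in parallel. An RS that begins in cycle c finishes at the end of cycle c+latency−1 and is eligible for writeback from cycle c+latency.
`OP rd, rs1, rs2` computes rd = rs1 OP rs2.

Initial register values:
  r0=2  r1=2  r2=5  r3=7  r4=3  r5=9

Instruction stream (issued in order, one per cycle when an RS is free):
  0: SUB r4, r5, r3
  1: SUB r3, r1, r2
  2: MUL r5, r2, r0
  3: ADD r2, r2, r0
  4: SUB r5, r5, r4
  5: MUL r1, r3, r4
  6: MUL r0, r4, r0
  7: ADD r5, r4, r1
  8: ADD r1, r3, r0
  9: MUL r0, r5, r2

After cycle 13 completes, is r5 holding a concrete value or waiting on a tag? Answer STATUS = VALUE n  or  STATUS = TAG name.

  c1: issue SUB r4<-Add1  regs: r0:2,r1:2,r2:5,r3:7,r4:Add1,r5:9
  c2: issue SUB r3<-Add2  regs: r0:2,r1:2,r2:5,r3:Add2,r4:Add1,r5:9
  c3: CDB Add1=2; issue MUL r5<-Mul1  regs: r0:2,r1:2,r2:5,r3:Add2,r4:2,r5:Mul1
  c4: CDB Add2=-3; issue ADD r2<-Add1  regs: r0:2,r1:2,r2:Add1,r3:-3,r4:2,r5:Mul1
  c5: issue SUB r5<-Add2  regs: r0:2,r1:2,r2:Add1,r3:-3,r4:2,r5:Add2
  c6: CDB Add1=7; issue MUL r1<-Mul2  regs: r0:2,r1:Mul2,r2:7,r3:-3,r4:2,r5:Add2
  c7: stall  regs: r0:2,r1:Mul2,r2:7,r3:-3,r4:2,r5:Add2
  c8: CDB Mul1=10; issue MUL r0<-Mul1  regs: r0:Mul1,r1:Mul2,r2:7,r3:-3,r4:2,r5:Add2
  c9: issue ADD r5<-Add1  regs: r0:Mul1,r1:Mul2,r2:7,r3:-3,r4:2,r5:Add1
  c10: CDB Add2=8; issue ADD r1<-Add2  regs: r0:Mul1,r1:Add2,r2:7,r3:-3,r4:2,r5:Add1
  c11: CDB Mul2=-6; issue MUL r0<-Mul2  regs: r0:Mul2,r1:Add2,r2:7,r3:-3,r4:2,r5:Add1
  c12: -  regs: r0:Mul2,r1:Add2,r2:7,r3:-3,r4:2,r5:Add1
  c13: CDB Add1=-4  regs: r0:Mul2,r1:Add2,r2:7,r3:-3,r4:2,r5:-4

STATUS = VALUE -4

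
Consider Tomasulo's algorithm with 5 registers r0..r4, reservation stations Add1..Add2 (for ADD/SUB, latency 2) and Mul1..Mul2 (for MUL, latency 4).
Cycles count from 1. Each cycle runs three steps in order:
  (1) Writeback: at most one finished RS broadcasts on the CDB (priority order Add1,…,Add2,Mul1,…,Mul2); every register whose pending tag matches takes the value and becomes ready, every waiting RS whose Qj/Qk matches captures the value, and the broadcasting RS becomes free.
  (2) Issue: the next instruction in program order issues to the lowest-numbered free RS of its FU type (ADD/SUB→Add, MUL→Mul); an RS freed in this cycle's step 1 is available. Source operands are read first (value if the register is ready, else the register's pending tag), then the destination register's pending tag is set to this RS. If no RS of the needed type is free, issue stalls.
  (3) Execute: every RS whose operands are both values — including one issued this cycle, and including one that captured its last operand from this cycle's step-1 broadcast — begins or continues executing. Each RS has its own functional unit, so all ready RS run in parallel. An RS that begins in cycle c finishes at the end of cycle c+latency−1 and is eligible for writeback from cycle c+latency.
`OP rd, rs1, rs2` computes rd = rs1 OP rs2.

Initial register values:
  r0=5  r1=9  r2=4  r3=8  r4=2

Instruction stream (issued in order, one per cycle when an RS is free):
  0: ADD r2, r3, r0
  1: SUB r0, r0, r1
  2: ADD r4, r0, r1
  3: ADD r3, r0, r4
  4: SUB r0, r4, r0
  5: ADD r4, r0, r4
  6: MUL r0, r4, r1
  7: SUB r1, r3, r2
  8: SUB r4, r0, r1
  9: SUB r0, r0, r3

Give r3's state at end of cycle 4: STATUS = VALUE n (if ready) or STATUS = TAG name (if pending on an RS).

  c1: issue ADD r2<-Add1  regs: r0:5,r1:9,r2:Add1,r3:8,r4:2
  c2: issue SUB r0<-Add2  regs: r0:Add2,r1:9,r2:Add1,r3:8,r4:2
  c3: CDB Add1=13; issue ADD r4<-Add1  regs: r0:Add2,r1:9,r2:13,r3:8,r4:Add1
  c4: CDB Add2=-4; issue ADD r3<-Add2  regs: r0:-4,r1:9,r2:13,r3:Add2,r4:Add1

STATUS = TAG Add2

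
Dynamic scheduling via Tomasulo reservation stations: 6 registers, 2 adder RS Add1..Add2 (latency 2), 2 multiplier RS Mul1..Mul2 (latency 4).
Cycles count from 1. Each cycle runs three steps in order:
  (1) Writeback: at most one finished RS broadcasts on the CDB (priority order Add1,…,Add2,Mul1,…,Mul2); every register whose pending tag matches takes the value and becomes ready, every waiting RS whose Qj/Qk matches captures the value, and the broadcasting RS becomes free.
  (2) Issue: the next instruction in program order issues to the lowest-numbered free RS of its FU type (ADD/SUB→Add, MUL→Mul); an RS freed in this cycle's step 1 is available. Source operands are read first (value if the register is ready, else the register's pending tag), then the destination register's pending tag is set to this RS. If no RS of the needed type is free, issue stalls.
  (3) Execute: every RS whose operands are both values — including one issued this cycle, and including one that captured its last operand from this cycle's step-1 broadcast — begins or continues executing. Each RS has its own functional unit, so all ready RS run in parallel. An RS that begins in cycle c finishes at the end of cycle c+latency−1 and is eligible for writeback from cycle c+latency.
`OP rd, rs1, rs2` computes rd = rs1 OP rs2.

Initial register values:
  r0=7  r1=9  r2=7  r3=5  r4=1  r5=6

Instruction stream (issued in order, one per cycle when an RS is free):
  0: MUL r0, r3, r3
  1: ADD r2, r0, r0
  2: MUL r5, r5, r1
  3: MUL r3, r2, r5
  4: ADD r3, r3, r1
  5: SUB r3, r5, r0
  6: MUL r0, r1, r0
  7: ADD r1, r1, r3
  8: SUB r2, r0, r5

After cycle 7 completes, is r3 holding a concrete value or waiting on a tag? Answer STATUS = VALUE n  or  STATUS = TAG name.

  c1: issue MUL r0<-Mul1  regs: r0:Mul1,r1:9,r2:7,r3:5,r4:1,r5:6
  c2: issue ADD r2<-Add1  regs: r0:Mul1,r1:9,r2:Add1,r3:5,r4:1,r5:6
  c3: issue MUL r5<-Mul2  regs: r0:Mul1,r1:9,r2:Add1,r3:5,r4:1,r5:Mul2
  c4: stall  regs: r0:Mul1,r1:9,r2:Add1,r3:5,r4:1,r5:Mul2
  c5: CDB Mul1=25; issue MUL r3<-Mul1  regs: r0:25,r1:9,r2:Add1,r3:Mul1,r4:1,r5:Mul2
  c6: issue ADD r3<-Add2  regs: r0:25,r1:9,r2:Add1,r3:Add2,r4:1,r5:Mul2
  c7: CDB Add1=50; issue SUB r3<-Add1  regs: r0:25,r1:9,r2:50,r3:Add1,r4:1,r5:Mul2

STATUS = TAG Add1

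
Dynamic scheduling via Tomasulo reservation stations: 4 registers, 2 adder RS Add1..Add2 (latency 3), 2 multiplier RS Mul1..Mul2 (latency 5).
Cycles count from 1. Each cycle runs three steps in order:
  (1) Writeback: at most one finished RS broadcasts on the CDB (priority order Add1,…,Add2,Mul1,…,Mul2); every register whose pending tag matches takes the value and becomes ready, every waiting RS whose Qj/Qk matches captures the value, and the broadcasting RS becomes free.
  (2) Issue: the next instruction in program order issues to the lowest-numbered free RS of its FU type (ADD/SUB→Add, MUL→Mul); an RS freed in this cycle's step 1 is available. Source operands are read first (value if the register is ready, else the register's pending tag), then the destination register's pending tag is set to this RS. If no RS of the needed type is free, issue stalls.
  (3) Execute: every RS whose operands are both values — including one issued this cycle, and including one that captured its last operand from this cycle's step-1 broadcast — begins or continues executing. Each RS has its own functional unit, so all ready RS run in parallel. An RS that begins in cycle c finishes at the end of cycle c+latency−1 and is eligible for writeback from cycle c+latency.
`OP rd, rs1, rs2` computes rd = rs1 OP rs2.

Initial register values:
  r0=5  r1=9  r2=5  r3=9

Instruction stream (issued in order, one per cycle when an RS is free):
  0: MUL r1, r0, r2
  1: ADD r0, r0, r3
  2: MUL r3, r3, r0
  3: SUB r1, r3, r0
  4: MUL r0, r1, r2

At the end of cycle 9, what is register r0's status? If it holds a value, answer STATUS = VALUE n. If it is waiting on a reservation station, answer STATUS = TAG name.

c1: issue MUL r1<-Mul1 | r0:5,r1:Mul1,r2:5,r3:9
c2: issue ADD r0<-Add1 | r0:Add1,r1:Mul1,r2:5,r3:9
c3: issue MUL r3<-Mul2 | r0:Add1,r1:Mul1,r2:5,r3:Mul2
c4: issue SUB r1<-Add2 | r0:Add1,r1:Add2,r2:5,r3:Mul2
c5: CDB Add1=14; stall | r0:14,r1:Add2,r2:5,r3:Mul2
c6: CDB Mul1=25; issue MUL r0<-Mul1 | r0:Mul1,r1:Add2,r2:5,r3:Mul2
c7: - | r0:Mul1,r1:Add2,r2:5,r3:Mul2
c8: - | r0:Mul1,r1:Add2,r2:5,r3:Mul2
c9: - | r0:Mul1,r1:Add2,r2:5,r3:Mul2

STATUS = TAG Mul1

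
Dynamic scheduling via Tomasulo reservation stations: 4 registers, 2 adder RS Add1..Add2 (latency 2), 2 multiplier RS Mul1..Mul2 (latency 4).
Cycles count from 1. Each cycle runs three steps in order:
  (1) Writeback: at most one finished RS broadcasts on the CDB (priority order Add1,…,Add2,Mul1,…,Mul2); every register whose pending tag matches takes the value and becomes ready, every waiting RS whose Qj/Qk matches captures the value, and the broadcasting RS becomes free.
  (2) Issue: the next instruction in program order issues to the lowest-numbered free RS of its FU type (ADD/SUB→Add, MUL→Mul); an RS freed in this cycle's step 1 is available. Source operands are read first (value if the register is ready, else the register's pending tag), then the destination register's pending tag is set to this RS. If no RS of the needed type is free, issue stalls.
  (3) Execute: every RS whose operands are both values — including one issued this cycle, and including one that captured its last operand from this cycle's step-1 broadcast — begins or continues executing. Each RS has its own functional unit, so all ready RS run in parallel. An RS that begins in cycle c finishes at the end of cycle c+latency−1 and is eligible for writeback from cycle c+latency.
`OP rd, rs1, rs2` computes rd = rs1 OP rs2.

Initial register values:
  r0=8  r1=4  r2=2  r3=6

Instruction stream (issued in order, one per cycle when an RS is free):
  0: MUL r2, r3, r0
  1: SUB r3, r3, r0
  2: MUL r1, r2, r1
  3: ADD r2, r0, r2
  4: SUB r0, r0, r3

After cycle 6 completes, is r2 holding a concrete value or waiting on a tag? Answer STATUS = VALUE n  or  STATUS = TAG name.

STATUS = TAG Add1

c1: issue MUL r2<-Mul1 | r0:8,r1:4,r2:Mul1,r3:6
c2: issue SUB r3<-Add1 | r0:8,r1:4,r2:Mul1,r3:Add1
c3: issue MUL r1<-Mul2 | r0:8,r1:Mul2,r2:Mul1,r3:Add1
c4: CDB Add1=-2; issue ADD r2<-Add1 | r0:8,r1:Mul2,r2:Add1,r3:-2
c5: CDB Mul1=48; issue SUB r0<-Add2 | r0:Add2,r1:Mul2,r2:Add1,r3:-2
c6: - | r0:Add2,r1:Mul2,r2:Add1,r3:-2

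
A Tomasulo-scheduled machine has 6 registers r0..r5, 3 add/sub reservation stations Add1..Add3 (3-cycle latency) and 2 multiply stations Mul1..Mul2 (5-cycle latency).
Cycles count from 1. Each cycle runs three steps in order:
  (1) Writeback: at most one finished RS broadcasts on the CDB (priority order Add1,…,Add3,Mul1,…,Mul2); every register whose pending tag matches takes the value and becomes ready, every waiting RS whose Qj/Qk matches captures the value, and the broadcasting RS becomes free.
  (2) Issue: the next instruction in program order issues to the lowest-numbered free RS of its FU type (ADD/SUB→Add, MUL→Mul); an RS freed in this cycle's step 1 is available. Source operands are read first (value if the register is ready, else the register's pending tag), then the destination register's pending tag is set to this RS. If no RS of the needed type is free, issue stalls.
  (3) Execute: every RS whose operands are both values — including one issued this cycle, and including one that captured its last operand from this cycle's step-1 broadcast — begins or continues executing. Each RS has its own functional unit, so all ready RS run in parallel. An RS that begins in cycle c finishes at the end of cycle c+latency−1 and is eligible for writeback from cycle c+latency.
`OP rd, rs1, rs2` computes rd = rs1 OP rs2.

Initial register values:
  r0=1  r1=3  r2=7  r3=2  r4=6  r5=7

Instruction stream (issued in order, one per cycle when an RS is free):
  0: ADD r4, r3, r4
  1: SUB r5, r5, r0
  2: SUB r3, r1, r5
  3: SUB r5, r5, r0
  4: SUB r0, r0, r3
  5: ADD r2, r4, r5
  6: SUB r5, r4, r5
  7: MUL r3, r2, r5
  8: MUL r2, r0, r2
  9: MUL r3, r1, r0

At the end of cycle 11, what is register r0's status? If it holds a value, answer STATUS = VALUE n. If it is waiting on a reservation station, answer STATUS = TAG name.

STATUS = TAG Add2

  c1: issue ADD r4<-Add1  regs: r0:1,r1:3,r2:7,r3:2,r4:Add1,r5:7
  c2: issue SUB r5<-Add2  regs: r0:1,r1:3,r2:7,r3:2,r4:Add1,r5:Add2
  c3: issue SUB r3<-Add3  regs: r0:1,r1:3,r2:7,r3:Add3,r4:Add1,r5:Add2
  c4: CDB Add1=8; issue SUB r5<-Add1  regs: r0:1,r1:3,r2:7,r3:Add3,r4:8,r5:Add1
  c5: CDB Add2=6; issue SUB r0<-Add2  regs: r0:Add2,r1:3,r2:7,r3:Add3,r4:8,r5:Add1
  c6: stall  regs: r0:Add2,r1:3,r2:7,r3:Add3,r4:8,r5:Add1
  c7: stall  regs: r0:Add2,r1:3,r2:7,r3:Add3,r4:8,r5:Add1
  c8: CDB Add1=5; issue ADD r2<-Add1  regs: r0:Add2,r1:3,r2:Add1,r3:Add3,r4:8,r5:5
  c9: CDB Add3=-3; issue SUB r5<-Add3  regs: r0:Add2,r1:3,r2:Add1,r3:-3,r4:8,r5:Add3
  c10: issue MUL r3<-Mul1  regs: r0:Add2,r1:3,r2:Add1,r3:Mul1,r4:8,r5:Add3
  c11: CDB Add1=13; issue MUL r2<-Mul2  regs: r0:Add2,r1:3,r2:Mul2,r3:Mul1,r4:8,r5:Add3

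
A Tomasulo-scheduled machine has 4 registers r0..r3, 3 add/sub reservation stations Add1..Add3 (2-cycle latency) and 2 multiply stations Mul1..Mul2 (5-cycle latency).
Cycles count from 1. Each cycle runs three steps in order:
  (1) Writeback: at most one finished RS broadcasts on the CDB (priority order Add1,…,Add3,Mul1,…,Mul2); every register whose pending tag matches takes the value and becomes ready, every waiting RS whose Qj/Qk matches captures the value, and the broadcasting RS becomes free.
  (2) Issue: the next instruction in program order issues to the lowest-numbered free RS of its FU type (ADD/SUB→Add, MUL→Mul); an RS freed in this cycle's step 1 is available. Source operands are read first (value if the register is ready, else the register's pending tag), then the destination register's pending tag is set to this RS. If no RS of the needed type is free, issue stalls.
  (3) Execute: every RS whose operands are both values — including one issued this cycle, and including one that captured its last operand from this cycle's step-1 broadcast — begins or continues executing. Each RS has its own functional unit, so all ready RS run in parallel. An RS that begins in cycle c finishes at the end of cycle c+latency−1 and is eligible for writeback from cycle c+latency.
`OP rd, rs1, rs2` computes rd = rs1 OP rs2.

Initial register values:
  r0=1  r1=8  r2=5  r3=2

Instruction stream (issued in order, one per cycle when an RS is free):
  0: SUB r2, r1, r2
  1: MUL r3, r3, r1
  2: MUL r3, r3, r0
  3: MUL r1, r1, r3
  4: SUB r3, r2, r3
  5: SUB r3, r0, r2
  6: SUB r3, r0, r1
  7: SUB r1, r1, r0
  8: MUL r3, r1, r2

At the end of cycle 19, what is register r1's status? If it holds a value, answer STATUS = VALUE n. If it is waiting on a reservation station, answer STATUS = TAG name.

STATUS = VALUE 127

  c1: issue SUB r2<-Add1  regs: r0:1,r1:8,r2:Add1,r3:2
  c2: issue MUL r3<-Mul1  regs: r0:1,r1:8,r2:Add1,r3:Mul1
  c3: CDB Add1=3; issue MUL r3<-Mul2  regs: r0:1,r1:8,r2:3,r3:Mul2
  c4: stall  regs: r0:1,r1:8,r2:3,r3:Mul2
  c5: stall  regs: r0:1,r1:8,r2:3,r3:Mul2
  c6: stall  regs: r0:1,r1:8,r2:3,r3:Mul2
  c7: CDB Mul1=16; issue MUL r1<-Mul1  regs: r0:1,r1:Mul1,r2:3,r3:Mul2
  c8: issue SUB r3<-Add1  regs: r0:1,r1:Mul1,r2:3,r3:Add1
  c9: issue SUB r3<-Add2  regs: r0:1,r1:Mul1,r2:3,r3:Add2
  c10: issue SUB r3<-Add3  regs: r0:1,r1:Mul1,r2:3,r3:Add3
  c11: CDB Add2=-2; issue SUB r1<-Add2  regs: r0:1,r1:Add2,r2:3,r3:Add3
  c12: CDB Mul2=16; issue MUL r3<-Mul2  regs: r0:1,r1:Add2,r2:3,r3:Mul2
  c13: -  regs: r0:1,r1:Add2,r2:3,r3:Mul2
  c14: CDB Add1=-13  regs: r0:1,r1:Add2,r2:3,r3:Mul2
  c15: -  regs: r0:1,r1:Add2,r2:3,r3:Mul2
  c16: -  regs: r0:1,r1:Add2,r2:3,r3:Mul2
  c17: CDB Mul1=128  regs: r0:1,r1:Add2,r2:3,r3:Mul2
  c18: -  regs: r0:1,r1:Add2,r2:3,r3:Mul2
  c19: CDB Add2=127  regs: r0:1,r1:127,r2:3,r3:Mul2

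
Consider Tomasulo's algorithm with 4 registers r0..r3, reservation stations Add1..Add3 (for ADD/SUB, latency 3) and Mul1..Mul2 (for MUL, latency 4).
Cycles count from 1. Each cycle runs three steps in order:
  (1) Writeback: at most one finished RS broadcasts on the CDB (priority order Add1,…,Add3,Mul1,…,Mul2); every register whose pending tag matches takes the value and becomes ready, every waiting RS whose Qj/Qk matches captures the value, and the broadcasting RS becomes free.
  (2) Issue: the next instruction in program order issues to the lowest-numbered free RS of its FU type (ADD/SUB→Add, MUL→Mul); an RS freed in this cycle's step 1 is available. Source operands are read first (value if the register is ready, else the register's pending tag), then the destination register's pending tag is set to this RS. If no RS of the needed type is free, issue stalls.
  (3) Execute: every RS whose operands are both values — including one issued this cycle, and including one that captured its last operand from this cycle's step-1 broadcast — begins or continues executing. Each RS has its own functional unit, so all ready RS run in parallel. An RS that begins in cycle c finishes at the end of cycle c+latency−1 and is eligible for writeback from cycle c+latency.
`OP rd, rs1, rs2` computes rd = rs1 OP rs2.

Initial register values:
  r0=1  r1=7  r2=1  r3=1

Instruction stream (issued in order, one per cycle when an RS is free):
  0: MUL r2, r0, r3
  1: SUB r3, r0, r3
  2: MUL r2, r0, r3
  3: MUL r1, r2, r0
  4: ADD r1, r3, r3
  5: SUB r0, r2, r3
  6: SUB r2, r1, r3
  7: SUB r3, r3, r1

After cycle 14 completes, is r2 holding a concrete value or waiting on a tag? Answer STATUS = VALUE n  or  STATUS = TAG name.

c1: issue MUL r2<-Mul1 | r0:1,r1:7,r2:Mul1,r3:1
c2: issue SUB r3<-Add1 | r0:1,r1:7,r2:Mul1,r3:Add1
c3: issue MUL r2<-Mul2 | r0:1,r1:7,r2:Mul2,r3:Add1
c4: stall | r0:1,r1:7,r2:Mul2,r3:Add1
c5: CDB Add1=0; stall | r0:1,r1:7,r2:Mul2,r3:0
c6: CDB Mul1=1; issue MUL r1<-Mul1 | r0:1,r1:Mul1,r2:Mul2,r3:0
c7: issue ADD r1<-Add1 | r0:1,r1:Add1,r2:Mul2,r3:0
c8: issue SUB r0<-Add2 | r0:Add2,r1:Add1,r2:Mul2,r3:0
c9: CDB Mul2=0; issue SUB r2<-Add3 | r0:Add2,r1:Add1,r2:Add3,r3:0
c10: CDB Add1=0; issue SUB r3<-Add1 | r0:Add2,r1:0,r2:Add3,r3:Add1
c11: - | r0:Add2,r1:0,r2:Add3,r3:Add1
c12: CDB Add2=0 | r0:0,r1:0,r2:Add3,r3:Add1
c13: CDB Add1=0 | r0:0,r1:0,r2:Add3,r3:0
c14: CDB Add3=0 | r0:0,r1:0,r2:0,r3:0

STATUS = VALUE 0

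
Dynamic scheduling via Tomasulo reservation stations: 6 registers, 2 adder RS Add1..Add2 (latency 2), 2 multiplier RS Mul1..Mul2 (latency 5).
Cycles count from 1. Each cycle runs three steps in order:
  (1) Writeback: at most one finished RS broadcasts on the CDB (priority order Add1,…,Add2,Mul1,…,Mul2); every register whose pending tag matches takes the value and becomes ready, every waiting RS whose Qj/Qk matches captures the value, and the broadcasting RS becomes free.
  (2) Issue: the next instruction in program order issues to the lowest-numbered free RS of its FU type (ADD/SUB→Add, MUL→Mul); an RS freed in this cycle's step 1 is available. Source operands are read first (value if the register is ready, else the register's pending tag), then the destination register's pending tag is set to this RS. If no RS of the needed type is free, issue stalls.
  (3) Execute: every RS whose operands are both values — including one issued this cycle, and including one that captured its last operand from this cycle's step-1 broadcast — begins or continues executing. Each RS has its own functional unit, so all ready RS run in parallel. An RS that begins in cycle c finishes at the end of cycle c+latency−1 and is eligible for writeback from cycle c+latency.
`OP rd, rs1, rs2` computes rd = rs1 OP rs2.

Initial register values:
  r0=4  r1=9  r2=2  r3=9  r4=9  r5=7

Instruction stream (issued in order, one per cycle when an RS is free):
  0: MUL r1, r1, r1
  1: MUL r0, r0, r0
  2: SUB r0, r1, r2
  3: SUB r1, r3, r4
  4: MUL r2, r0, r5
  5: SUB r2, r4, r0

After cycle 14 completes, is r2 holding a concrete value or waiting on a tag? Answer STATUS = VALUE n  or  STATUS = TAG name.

cycle 1: issue MUL r1<-Mul1 // r0:4,r1:Mul1,r2:2,r3:9,r4:9,r5:7
cycle 2: issue MUL r0<-Mul2 // r0:Mul2,r1:Mul1,r2:2,r3:9,r4:9,r5:7
cycle 3: issue SUB r0<-Add1 // r0:Add1,r1:Mul1,r2:2,r3:9,r4:9,r5:7
cycle 4: issue SUB r1<-Add2 // r0:Add1,r1:Add2,r2:2,r3:9,r4:9,r5:7
cycle 5: stall // r0:Add1,r1:Add2,r2:2,r3:9,r4:9,r5:7
cycle 6: CDB Add2=0; stall // r0:Add1,r1:0,r2:2,r3:9,r4:9,r5:7
cycle 7: CDB Mul1=81; issue MUL r2<-Mul1 // r0:Add1,r1:0,r2:Mul1,r3:9,r4:9,r5:7
cycle 8: CDB Mul2=16; issue SUB r2<-Add2 // r0:Add1,r1:0,r2:Add2,r3:9,r4:9,r5:7
cycle 9: CDB Add1=79 // r0:79,r1:0,r2:Add2,r3:9,r4:9,r5:7
cycle 10: - // r0:79,r1:0,r2:Add2,r3:9,r4:9,r5:7
cycle 11: CDB Add2=-70 // r0:79,r1:0,r2:-70,r3:9,r4:9,r5:7
cycle 12: - // r0:79,r1:0,r2:-70,r3:9,r4:9,r5:7
cycle 13: - // r0:79,r1:0,r2:-70,r3:9,r4:9,r5:7
cycle 14: CDB Mul1=553 // r0:79,r1:0,r2:-70,r3:9,r4:9,r5:7

STATUS = VALUE -70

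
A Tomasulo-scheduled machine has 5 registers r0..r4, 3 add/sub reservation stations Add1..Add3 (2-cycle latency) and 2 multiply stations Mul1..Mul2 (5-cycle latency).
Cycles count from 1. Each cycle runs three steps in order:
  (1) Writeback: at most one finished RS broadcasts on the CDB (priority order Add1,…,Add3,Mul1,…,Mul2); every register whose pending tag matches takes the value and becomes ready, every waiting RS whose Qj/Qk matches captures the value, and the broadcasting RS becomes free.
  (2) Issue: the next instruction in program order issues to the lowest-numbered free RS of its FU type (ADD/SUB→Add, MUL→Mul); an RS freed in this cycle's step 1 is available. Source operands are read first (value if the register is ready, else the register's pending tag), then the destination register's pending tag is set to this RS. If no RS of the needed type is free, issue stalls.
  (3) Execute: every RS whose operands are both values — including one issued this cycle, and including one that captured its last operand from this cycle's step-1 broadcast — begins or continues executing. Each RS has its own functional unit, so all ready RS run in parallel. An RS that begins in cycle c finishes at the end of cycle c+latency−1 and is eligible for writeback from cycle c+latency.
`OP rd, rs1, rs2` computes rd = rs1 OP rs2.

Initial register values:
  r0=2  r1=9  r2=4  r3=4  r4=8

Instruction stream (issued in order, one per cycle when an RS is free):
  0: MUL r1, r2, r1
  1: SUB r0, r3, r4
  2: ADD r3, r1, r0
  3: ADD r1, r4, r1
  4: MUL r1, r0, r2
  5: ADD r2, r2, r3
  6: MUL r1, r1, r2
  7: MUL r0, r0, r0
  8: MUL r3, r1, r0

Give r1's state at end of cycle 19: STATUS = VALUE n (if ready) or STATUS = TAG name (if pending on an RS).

cycle 1: issue MUL r1<-Mul1 // r0:2,r1:Mul1,r2:4,r3:4,r4:8
cycle 2: issue SUB r0<-Add1 // r0:Add1,r1:Mul1,r2:4,r3:4,r4:8
cycle 3: issue ADD r3<-Add2 // r0:Add1,r1:Mul1,r2:4,r3:Add2,r4:8
cycle 4: CDB Add1=-4; issue ADD r1<-Add1 // r0:-4,r1:Add1,r2:4,r3:Add2,r4:8
cycle 5: issue MUL r1<-Mul2 // r0:-4,r1:Mul2,r2:4,r3:Add2,r4:8
cycle 6: CDB Mul1=36; issue ADD r2<-Add3 // r0:-4,r1:Mul2,r2:Add3,r3:Add2,r4:8
cycle 7: issue MUL r1<-Mul1 // r0:-4,r1:Mul1,r2:Add3,r3:Add2,r4:8
cycle 8: CDB Add1=44; stall // r0:-4,r1:Mul1,r2:Add3,r3:Add2,r4:8
cycle 9: CDB Add2=32; stall // r0:-4,r1:Mul1,r2:Add3,r3:32,r4:8
cycle 10: CDB Mul2=-16; issue MUL r0<-Mul2 // r0:Mul2,r1:Mul1,r2:Add3,r3:32,r4:8
cycle 11: CDB Add3=36; stall // r0:Mul2,r1:Mul1,r2:36,r3:32,r4:8
cycle 12: stall // r0:Mul2,r1:Mul1,r2:36,r3:32,r4:8
cycle 13: stall // r0:Mul2,r1:Mul1,r2:36,r3:32,r4:8
cycle 14: stall // r0:Mul2,r1:Mul1,r2:36,r3:32,r4:8
cycle 15: CDB Mul2=16; issue MUL r3<-Mul2 // r0:16,r1:Mul1,r2:36,r3:Mul2,r4:8
cycle 16: CDB Mul1=-576 // r0:16,r1:-576,r2:36,r3:Mul2,r4:8
cycle 17: - // r0:16,r1:-576,r2:36,r3:Mul2,r4:8
cycle 18: - // r0:16,r1:-576,r2:36,r3:Mul2,r4:8
cycle 19: - // r0:16,r1:-576,r2:36,r3:Mul2,r4:8

STATUS = VALUE -576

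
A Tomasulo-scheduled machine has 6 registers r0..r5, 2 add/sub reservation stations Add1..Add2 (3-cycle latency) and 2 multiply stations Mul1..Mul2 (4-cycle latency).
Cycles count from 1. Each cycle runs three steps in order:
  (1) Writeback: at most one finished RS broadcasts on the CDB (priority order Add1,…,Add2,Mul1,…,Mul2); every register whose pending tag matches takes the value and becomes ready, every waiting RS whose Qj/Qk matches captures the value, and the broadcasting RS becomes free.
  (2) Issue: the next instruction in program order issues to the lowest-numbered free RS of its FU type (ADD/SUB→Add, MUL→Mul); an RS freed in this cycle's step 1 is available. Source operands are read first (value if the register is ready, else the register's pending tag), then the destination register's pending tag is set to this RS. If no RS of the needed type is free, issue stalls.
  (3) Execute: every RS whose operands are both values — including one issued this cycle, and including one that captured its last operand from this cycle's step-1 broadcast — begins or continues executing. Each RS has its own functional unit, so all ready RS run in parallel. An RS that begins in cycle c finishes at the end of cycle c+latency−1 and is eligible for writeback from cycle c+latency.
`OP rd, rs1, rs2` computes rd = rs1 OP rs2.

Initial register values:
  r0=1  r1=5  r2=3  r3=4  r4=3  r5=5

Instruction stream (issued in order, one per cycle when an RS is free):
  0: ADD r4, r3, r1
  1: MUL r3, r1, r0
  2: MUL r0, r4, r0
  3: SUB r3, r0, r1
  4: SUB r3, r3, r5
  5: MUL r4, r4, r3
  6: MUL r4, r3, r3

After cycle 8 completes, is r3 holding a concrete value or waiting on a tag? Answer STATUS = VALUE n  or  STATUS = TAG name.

c1: issue ADD r4<-Add1 | r0:1,r1:5,r2:3,r3:4,r4:Add1,r5:5
c2: issue MUL r3<-Mul1 | r0:1,r1:5,r2:3,r3:Mul1,r4:Add1,r5:5
c3: issue MUL r0<-Mul2 | r0:Mul2,r1:5,r2:3,r3:Mul1,r4:Add1,r5:5
c4: CDB Add1=9; issue SUB r3<-Add1 | r0:Mul2,r1:5,r2:3,r3:Add1,r4:9,r5:5
c5: issue SUB r3<-Add2 | r0:Mul2,r1:5,r2:3,r3:Add2,r4:9,r5:5
c6: CDB Mul1=5; issue MUL r4<-Mul1 | r0:Mul2,r1:5,r2:3,r3:Add2,r4:Mul1,r5:5
c7: stall | r0:Mul2,r1:5,r2:3,r3:Add2,r4:Mul1,r5:5
c8: CDB Mul2=9; issue MUL r4<-Mul2 | r0:9,r1:5,r2:3,r3:Add2,r4:Mul2,r5:5

STATUS = TAG Add2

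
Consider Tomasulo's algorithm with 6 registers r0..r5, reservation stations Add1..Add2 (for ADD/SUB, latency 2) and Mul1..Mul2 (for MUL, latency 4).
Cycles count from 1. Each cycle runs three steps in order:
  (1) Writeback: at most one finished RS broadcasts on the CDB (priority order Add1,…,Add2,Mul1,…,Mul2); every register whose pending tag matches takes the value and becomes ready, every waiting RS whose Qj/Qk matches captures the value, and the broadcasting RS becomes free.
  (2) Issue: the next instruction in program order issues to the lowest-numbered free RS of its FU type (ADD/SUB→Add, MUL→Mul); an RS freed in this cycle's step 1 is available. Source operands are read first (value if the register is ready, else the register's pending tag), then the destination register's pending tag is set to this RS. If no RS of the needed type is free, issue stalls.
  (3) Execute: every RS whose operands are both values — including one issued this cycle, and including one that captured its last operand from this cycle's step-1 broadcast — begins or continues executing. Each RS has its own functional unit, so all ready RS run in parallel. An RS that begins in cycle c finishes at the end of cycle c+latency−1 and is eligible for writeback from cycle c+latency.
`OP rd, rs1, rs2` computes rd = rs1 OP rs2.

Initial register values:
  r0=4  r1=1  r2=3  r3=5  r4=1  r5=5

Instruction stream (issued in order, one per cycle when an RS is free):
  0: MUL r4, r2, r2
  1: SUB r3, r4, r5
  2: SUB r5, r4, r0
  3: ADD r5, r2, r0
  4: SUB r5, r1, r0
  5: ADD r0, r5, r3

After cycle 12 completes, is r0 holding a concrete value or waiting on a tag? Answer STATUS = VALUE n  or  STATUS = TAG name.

cycle 1: issue MUL r4<-Mul1 // r0:4,r1:1,r2:3,r3:5,r4:Mul1,r5:5
cycle 2: issue SUB r3<-Add1 // r0:4,r1:1,r2:3,r3:Add1,r4:Mul1,r5:5
cycle 3: issue SUB r5<-Add2 // r0:4,r1:1,r2:3,r3:Add1,r4:Mul1,r5:Add2
cycle 4: stall // r0:4,r1:1,r2:3,r3:Add1,r4:Mul1,r5:Add2
cycle 5: CDB Mul1=9; stall // r0:4,r1:1,r2:3,r3:Add1,r4:9,r5:Add2
cycle 6: stall // r0:4,r1:1,r2:3,r3:Add1,r4:9,r5:Add2
cycle 7: CDB Add1=4; issue ADD r5<-Add1 // r0:4,r1:1,r2:3,r3:4,r4:9,r5:Add1
cycle 8: CDB Add2=5; issue SUB r5<-Add2 // r0:4,r1:1,r2:3,r3:4,r4:9,r5:Add2
cycle 9: CDB Add1=7; issue ADD r0<-Add1 // r0:Add1,r1:1,r2:3,r3:4,r4:9,r5:Add2
cycle 10: CDB Add2=-3 // r0:Add1,r1:1,r2:3,r3:4,r4:9,r5:-3
cycle 11: - // r0:Add1,r1:1,r2:3,r3:4,r4:9,r5:-3
cycle 12: CDB Add1=1 // r0:1,r1:1,r2:3,r3:4,r4:9,r5:-3

STATUS = VALUE 1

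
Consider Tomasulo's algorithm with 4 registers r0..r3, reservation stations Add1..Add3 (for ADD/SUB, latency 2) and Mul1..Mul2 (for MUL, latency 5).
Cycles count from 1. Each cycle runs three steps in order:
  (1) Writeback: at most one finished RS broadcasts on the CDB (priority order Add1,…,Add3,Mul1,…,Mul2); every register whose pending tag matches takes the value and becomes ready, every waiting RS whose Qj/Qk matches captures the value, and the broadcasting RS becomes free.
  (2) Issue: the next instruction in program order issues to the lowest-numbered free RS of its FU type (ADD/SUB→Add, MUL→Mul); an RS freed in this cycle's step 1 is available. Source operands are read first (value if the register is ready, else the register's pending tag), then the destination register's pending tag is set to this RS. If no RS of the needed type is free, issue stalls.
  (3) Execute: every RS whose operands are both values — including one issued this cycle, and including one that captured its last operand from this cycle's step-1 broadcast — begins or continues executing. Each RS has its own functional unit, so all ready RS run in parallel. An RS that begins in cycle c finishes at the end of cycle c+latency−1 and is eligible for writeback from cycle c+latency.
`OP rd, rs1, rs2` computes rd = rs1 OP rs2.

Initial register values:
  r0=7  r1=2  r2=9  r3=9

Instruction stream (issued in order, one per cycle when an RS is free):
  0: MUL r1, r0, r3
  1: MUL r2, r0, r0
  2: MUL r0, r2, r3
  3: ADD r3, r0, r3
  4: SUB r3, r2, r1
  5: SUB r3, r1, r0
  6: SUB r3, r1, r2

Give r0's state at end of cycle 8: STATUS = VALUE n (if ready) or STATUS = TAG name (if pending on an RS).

c1: issue MUL r1<-Mul1 | r0:7,r1:Mul1,r2:9,r3:9
c2: issue MUL r2<-Mul2 | r0:7,r1:Mul1,r2:Mul2,r3:9
c3: stall | r0:7,r1:Mul1,r2:Mul2,r3:9
c4: stall | r0:7,r1:Mul1,r2:Mul2,r3:9
c5: stall | r0:7,r1:Mul1,r2:Mul2,r3:9
c6: CDB Mul1=63; issue MUL r0<-Mul1 | r0:Mul1,r1:63,r2:Mul2,r3:9
c7: CDB Mul2=49; issue ADD r3<-Add1 | r0:Mul1,r1:63,r2:49,r3:Add1
c8: issue SUB r3<-Add2 | r0:Mul1,r1:63,r2:49,r3:Add2

STATUS = TAG Mul1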